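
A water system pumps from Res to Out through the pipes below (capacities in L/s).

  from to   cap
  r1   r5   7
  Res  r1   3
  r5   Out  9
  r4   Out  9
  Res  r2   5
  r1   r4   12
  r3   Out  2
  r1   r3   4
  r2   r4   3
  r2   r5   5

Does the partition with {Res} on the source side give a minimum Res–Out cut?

Yes — it is a minimum cut (capacity 8).

Given cut capacity: 3 + 5 = 8.
Augment Res→r1→r3→Out: bottleneck 2, flow now 2.
Augment Res→r1→r4→Out: bottleneck 1, flow now 3.
Augment Res→r2→r4→Out: bottleneck 3, flow now 6.
Augment Res→r2→r5→Out: bottleneck 2, flow now 8.
No augmenting path remains; maximum flow = 8.
Cut capacity 8 equals the max flow, so it is a minimum cut.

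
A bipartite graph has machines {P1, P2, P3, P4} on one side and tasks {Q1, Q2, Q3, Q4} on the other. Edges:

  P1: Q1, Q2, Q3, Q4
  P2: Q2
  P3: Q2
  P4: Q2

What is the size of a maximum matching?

2

Unit-capacity flow: source→left, listed edges, right→sink; max matching = max flow.
Augmenting path P1→Q1 (+1); matched 1.
Augmenting path P2→Q2 (+1); matched 2.
No augmenting path remains; maximum matching = 2.
König certificate: {P1, Q2} is a vertex cover of size 2 (every listed pair touches it), so no matching can be larger.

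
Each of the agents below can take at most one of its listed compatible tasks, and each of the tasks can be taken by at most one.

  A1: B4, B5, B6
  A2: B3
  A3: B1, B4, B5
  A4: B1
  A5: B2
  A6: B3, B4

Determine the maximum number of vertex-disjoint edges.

Unit-capacity flow: source→left, listed edges, right→sink; max matching = max flow.
Augmenting path A1→B4 (+1); matched 1.
Augmenting path A2→B3 (+1); matched 2.
Augmenting path A3→B1 (+1); matched 3.
Augmenting path A5→B2 (+1); matched 4.
Augmenting path A4→B1→A3→B5 (+1); matched 5.
Augmenting path A6→B4→A1→B6 (+1); matched 6.
No augmenting path remains; maximum matching = 6.
König certificate: {A1, A2, A3, A4, A5, A6} is a vertex cover of size 6 (every listed pair touches it), so no matching can be larger.

6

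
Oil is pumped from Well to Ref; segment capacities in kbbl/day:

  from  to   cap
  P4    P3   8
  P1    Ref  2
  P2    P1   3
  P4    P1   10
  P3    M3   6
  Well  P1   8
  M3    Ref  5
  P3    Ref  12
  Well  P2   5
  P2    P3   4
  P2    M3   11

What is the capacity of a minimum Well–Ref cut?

7

Augment Well→P1→Ref: bottleneck 2, flow now 2.
Augment Well→P2→P3→Ref: bottleneck 4, flow now 6.
Augment Well→P2→M3→Ref: bottleneck 1, flow now 7.
No augmenting path remains; maximum flow = 7.
By max-flow min-cut, the minimum cut capacity equals the max flow.
In the residual graph, reachable from Well: {Well, P1}.
Min-cut edges: Well→P2 (5), P1→Ref (2); capacity 5 + 2 = 7.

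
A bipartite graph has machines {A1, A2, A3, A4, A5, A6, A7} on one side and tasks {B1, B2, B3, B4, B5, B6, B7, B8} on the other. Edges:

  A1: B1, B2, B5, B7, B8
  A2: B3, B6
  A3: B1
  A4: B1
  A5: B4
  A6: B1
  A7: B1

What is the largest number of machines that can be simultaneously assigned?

Unit-capacity flow: source→left, listed edges, right→sink; max matching = max flow.
Augmenting path A1→B1 (+1); matched 1.
Augmenting path A2→B3 (+1); matched 2.
Augmenting path A5→B4 (+1); matched 3.
Augmenting path A3→B1→A1→B2 (+1); matched 4.
No augmenting path remains; maximum matching = 4.
König certificate: {A1, A2, A5, B1} is a vertex cover of size 4 (every listed pair touches it), so no matching can be larger.

4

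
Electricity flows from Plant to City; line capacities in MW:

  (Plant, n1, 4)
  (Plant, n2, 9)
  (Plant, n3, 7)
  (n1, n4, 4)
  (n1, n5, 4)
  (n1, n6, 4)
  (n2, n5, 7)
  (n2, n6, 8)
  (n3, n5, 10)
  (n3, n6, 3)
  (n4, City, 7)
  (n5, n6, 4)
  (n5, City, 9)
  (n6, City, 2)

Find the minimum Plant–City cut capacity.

15

Augment Plant→n1→n4→City: bottleneck 4, flow now 4.
Augment Plant→n2→n5→City: bottleneck 7, flow now 11.
Augment Plant→n2→n6→City: bottleneck 2, flow now 13.
Augment Plant→n3→n5→City: bottleneck 2, flow now 15.
No augmenting path remains; maximum flow = 15.
By max-flow min-cut, the minimum cut capacity equals the max flow.
In the residual graph, reachable from Plant: {Plant, n2, n3, n5, n6}.
Min-cut edges: Plant→n1 (4), n5→City (9), n6→City (2); capacity 4 + 9 + 2 = 15.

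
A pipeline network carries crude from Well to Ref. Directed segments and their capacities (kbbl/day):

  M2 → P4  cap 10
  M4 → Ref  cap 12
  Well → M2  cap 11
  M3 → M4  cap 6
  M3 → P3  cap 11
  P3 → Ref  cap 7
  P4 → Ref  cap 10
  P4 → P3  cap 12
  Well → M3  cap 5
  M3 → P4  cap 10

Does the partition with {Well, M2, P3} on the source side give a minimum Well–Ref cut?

No — its capacity is 22, but the minimum cut has capacity 15.

Given cut capacity: 5 + 10 + 7 = 22.
Augment Well→M3→M4→Ref: bottleneck 5, flow now 5.
Augment Well→M2→P4→Ref: bottleneck 10, flow now 15.
No augmenting path remains; maximum flow = 15.
In the residual graph, reachable from Well: {Well, M2}.
Min-cut edges: Well→M3 (5), M2→P4 (10); capacity 5 + 10 = 15.
Cut capacity 22 exceeds the max flow 15, so it is not minimum.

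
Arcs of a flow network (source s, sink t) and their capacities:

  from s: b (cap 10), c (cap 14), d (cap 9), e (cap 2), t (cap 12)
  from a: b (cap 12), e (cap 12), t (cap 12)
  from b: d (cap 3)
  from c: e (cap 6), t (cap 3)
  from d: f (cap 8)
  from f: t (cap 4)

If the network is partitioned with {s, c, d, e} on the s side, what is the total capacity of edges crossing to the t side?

33

Edges leaving {s, c, d, e}: s→b (10), s→t (12), c→t (3), d→f (8).
Cut capacity = 10 + 12 + 3 + 8 = 33.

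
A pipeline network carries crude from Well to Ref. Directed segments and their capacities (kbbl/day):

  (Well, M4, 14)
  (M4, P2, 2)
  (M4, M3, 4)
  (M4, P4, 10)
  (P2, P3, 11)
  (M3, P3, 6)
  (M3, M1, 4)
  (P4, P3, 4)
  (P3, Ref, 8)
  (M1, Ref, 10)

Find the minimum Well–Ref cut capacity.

Augment Well→M4→P2→P3→Ref: bottleneck 2, flow now 2.
Augment Well→M4→M3→P3→Ref: bottleneck 4, flow now 6.
Augment Well→M4→P4→P3→Ref: bottleneck 2, flow now 8.
Augment Well→M4→P4→P3→M3→M1→Ref: bottleneck 2, flow now 10. (uses reverse residual edge)
No augmenting path remains; maximum flow = 10.
By max-flow min-cut, the minimum cut capacity equals the max flow.
In the residual graph, reachable from Well: {Well, M4, P4}.
Min-cut edges: M4→P2 (2), M4→M3 (4), P4→P3 (4); capacity 2 + 4 + 4 = 10.

10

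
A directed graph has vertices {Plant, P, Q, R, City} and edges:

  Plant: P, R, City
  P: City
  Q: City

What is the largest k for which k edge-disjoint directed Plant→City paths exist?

Assign every edge capacity 1; by Menger, the answer equals the max flow.
Path Plant→City (+1); total 1.
Path Plant→P→City (+1); total 2.
No residual Plant→City path; max flow = 2.
Certifying cut of size 2: {Plant→City, Plant→P}.

2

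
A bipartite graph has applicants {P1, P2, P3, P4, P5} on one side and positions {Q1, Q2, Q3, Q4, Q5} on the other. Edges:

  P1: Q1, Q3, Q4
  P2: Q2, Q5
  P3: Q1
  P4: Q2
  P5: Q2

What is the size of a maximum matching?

Unit-capacity flow: source→left, listed edges, right→sink; max matching = max flow.
Augmenting path P1→Q1 (+1); matched 1.
Augmenting path P2→Q2 (+1); matched 2.
Augmenting path P3→Q1→P1→Q3 (+1); matched 3.
Augmenting path P4→Q2→P2→Q5 (+1); matched 4.
No augmenting path remains; maximum matching = 4.
König certificate: {P1, P2, P3, Q2} is a vertex cover of size 4 (every listed pair touches it), so no matching can be larger.

4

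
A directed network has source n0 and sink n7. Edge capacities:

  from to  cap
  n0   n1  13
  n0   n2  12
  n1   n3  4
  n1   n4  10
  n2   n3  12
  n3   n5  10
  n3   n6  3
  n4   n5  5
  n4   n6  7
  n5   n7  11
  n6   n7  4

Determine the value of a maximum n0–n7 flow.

15

Augment n0→n1→n3→n5→n7: bottleneck 4, flow now 4.
Augment n0→n1→n4→n5→n7: bottleneck 5, flow now 9.
Augment n0→n1→n4→n6→n7: bottleneck 4, flow now 13.
Augment n0→n2→n3→n5→n7: bottleneck 2, flow now 15.
No augmenting path remains; maximum flow = 15.
In the residual graph, reachable from n0: {n0, n1, n2, n3, n4, n5, n6}.
Min-cut edges: n5→n7 (11), n6→n7 (4); capacity 11 + 4 = 15.
This cut is saturated, so no flow can exceed 15.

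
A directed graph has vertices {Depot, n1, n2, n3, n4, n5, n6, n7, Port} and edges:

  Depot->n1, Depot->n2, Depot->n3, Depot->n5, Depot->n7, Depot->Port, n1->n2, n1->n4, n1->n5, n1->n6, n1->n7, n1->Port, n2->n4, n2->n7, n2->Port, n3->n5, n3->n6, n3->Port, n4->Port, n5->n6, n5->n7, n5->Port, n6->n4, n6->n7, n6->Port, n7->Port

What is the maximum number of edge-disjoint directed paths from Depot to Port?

6

Assign every edge capacity 1; by Menger, the answer equals the max flow.
Path Depot→Port (+1); total 1.
Path Depot→n1→Port (+1); total 2.
Path Depot→n2→Port (+1); total 3.
Path Depot→n3→Port (+1); total 4.
Path Depot→n5→Port (+1); total 5.
Path Depot→n7→Port (+1); total 6.
No residual Depot→Port path; max flow = 6.
Certifying cut of size 6: {Depot→Port, Depot→n1, Depot→n2, Depot→n3, Depot→n5, Depot→n7}.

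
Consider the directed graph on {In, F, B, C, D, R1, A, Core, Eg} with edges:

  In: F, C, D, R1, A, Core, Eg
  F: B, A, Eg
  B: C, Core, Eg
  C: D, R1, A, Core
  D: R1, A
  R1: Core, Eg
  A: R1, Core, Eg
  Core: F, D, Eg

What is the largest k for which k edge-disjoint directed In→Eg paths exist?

6

Assign every edge capacity 1; by Menger, the answer equals the max flow.
Path In→Eg (+1); total 1.
Path In→F→Eg (+1); total 2.
Path In→R1→Eg (+1); total 3.
Path In→A→Eg (+1); total 4.
Path In→Core→Eg (+1); total 5.
Path In→C→Core→F→B→Eg (+1); total 6.
No residual In→Eg path; max flow = 6.
Certifying cut of size 6: {A→Eg, Core→Eg, Core→F, In→Eg, In→F, R1→Eg}.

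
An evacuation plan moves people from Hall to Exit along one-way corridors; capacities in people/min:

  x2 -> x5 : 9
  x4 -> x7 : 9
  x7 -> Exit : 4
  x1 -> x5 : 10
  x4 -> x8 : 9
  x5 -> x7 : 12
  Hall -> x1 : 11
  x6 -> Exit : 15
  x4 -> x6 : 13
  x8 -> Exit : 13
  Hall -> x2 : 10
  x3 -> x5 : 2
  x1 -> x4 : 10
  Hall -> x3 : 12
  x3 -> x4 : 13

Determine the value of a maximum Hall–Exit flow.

26

Augment Hall→x1→x4→x6→Exit: bottleneck 10, flow now 10.
Augment Hall→x1→x5→x7→Exit: bottleneck 1, flow now 11.
Augment Hall→x2→x5→x7→Exit: bottleneck 3, flow now 14.
Augment Hall→x3→x4→x6→Exit: bottleneck 3, flow now 17.
Augment Hall→x3→x4→x8→Exit: bottleneck 9, flow now 26.
No augmenting path remains; maximum flow = 26.
In the residual graph, reachable from Hall: {Hall, x1, x2, x5, x7}.
Min-cut edges: Hall→x3 (12), x1→x4 (10), x7→Exit (4); capacity 12 + 10 + 4 = 26.
This cut is saturated, so no flow can exceed 26.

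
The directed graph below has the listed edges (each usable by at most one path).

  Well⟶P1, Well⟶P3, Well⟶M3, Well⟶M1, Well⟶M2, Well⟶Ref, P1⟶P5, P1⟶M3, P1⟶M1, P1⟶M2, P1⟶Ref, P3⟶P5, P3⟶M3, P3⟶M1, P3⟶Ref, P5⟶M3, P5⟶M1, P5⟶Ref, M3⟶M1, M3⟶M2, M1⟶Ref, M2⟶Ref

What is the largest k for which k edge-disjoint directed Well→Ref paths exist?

5

Assign every edge capacity 1; by Menger, the answer equals the max flow.
Path Well→Ref (+1); total 1.
Path Well→P1→Ref (+1); total 2.
Path Well→P3→Ref (+1); total 3.
Path Well→M1→Ref (+1); total 4.
Path Well→M2→Ref (+1); total 5.
No residual Well→Ref path; max flow = 5.
Certifying cut of size 5: {M1→Ref, M2→Ref, Well→P1, Well→P3, Well→Ref}.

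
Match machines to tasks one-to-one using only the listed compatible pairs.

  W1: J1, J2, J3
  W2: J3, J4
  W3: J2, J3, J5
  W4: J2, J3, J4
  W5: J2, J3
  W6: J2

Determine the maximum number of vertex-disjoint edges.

5

Unit-capacity flow: source→left, listed edges, right→sink; max matching = max flow.
Augmenting path W1→J1 (+1); matched 1.
Augmenting path W2→J3 (+1); matched 2.
Augmenting path W3→J2 (+1); matched 3.
Augmenting path W4→J4 (+1); matched 4.
Augmenting path W5→J2→W3→J5 (+1); matched 5.
No augmenting path remains; maximum matching = 5.
König certificate: {W1, W3, J2, J3, J4} is a vertex cover of size 5 (every listed pair touches it), so no matching can be larger.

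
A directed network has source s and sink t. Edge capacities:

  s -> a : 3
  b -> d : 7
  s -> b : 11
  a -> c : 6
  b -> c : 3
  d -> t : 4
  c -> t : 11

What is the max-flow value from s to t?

Augment s→a→c→t: bottleneck 3, flow now 3.
Augment s→b→c→t: bottleneck 3, flow now 6.
Augment s→b→d→t: bottleneck 4, flow now 10.
No augmenting path remains; maximum flow = 10.
In the residual graph, reachable from s: {s, b, d}.
Min-cut edges: s→a (3), b→c (3), d→t (4); capacity 3 + 3 + 4 = 10.
This cut is saturated, so no flow can exceed 10.

10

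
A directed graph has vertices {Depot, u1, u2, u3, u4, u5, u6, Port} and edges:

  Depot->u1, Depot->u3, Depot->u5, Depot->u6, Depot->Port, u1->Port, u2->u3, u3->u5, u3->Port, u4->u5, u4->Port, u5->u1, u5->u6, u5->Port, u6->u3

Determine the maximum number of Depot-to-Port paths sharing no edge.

4

Assign every edge capacity 1; by Menger, the answer equals the max flow.
Path Depot→Port (+1); total 1.
Path Depot→u1→Port (+1); total 2.
Path Depot→u3→Port (+1); total 3.
Path Depot→u5→Port (+1); total 4.
No residual Depot→Port path; max flow = 4.
Certifying cut of size 4: {Depot→Port, u1→Port, u3→Port, u5→Port}.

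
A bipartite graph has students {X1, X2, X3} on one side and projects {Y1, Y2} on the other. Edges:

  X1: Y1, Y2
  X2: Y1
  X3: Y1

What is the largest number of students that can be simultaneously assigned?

2

Unit-capacity flow: source→left, listed edges, right→sink; max matching = max flow.
Augmenting path X1→Y1 (+1); matched 1.
Augmenting path X2→Y1→X1→Y2 (+1); matched 2.
No augmenting path remains; maximum matching = 2.
König certificate: {X1, Y1} is a vertex cover of size 2 (every listed pair touches it), so no matching can be larger.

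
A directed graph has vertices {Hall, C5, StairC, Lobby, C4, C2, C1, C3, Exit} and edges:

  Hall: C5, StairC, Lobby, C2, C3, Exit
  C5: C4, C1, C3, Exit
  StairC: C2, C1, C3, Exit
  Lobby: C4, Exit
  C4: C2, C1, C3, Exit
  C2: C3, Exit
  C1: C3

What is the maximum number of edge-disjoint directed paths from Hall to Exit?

Assign every edge capacity 1; by Menger, the answer equals the max flow.
Path Hall→Exit (+1); total 1.
Path Hall→C5→Exit (+1); total 2.
Path Hall→StairC→Exit (+1); total 3.
Path Hall→Lobby→Exit (+1); total 4.
Path Hall→C2→Exit (+1); total 5.
No residual Hall→Exit path; max flow = 5.
Certifying cut of size 5: {Hall→C2, Hall→C5, Hall→Exit, Hall→Lobby, Hall→StairC}.

5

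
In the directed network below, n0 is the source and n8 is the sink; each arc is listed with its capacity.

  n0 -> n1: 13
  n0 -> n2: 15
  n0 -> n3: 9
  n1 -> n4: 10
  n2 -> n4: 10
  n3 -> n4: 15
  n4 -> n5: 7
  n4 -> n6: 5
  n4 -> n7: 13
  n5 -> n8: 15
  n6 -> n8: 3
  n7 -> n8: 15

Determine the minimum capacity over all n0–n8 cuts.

Augment n0→n1→n4→n5→n8: bottleneck 7, flow now 7.
Augment n0→n1→n4→n6→n8: bottleneck 3, flow now 10.
Augment n0→n2→n4→n7→n8: bottleneck 10, flow now 20.
Augment n0→n3→n4→n7→n8: bottleneck 3, flow now 23.
No augmenting path remains; maximum flow = 23.
By max-flow min-cut, the minimum cut capacity equals the max flow.
In the residual graph, reachable from n0: {n0, n1, n2, n3, n4, n6}.
Min-cut edges: n4→n5 (7), n4→n7 (13), n6→n8 (3); capacity 7 + 13 + 3 = 23.

23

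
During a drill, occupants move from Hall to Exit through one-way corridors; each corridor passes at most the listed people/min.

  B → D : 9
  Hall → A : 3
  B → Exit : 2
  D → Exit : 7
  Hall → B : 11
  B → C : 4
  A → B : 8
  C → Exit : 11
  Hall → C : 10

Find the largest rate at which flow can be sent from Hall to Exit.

20

Augment Hall→B→Exit: bottleneck 2, flow now 2.
Augment Hall→C→Exit: bottleneck 10, flow now 12.
Augment Hall→B→C→Exit: bottleneck 1, flow now 13.
Augment Hall→B→D→Exit: bottleneck 7, flow now 20.
No augmenting path remains; maximum flow = 20.
In the residual graph, reachable from Hall: {Hall, A, B, C, D}.
Min-cut edges: B→Exit (2), C→Exit (11), D→Exit (7); capacity 2 + 11 + 7 = 20.
This cut is saturated, so no flow can exceed 20.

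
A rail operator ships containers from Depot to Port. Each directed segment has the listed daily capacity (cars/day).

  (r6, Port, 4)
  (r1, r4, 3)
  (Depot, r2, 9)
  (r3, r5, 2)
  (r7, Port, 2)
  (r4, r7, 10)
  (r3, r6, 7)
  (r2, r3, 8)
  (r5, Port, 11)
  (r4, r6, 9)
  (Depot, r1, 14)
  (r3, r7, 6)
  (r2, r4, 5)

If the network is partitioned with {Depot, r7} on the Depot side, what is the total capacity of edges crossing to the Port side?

25

Edges leaving {Depot, r7}: Depot→r1 (14), Depot→r2 (9), r7→Port (2).
Cut capacity = 14 + 9 + 2 = 25.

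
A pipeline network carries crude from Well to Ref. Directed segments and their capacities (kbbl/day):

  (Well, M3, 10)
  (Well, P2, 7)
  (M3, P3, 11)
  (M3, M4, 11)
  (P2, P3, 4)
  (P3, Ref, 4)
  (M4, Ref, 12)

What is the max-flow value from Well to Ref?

Augment Well→M3→P3→Ref: bottleneck 4, flow now 4.
Augment Well→M3→M4→Ref: bottleneck 6, flow now 10.
Augment Well→P2→P3→M3→M4→Ref: bottleneck 4, flow now 14. (uses reverse residual edge)
No augmenting path remains; maximum flow = 14.
In the residual graph, reachable from Well: {Well, P2}.
Min-cut edges: Well→M3 (10), P2→P3 (4); capacity 10 + 4 = 14.
This cut is saturated, so no flow can exceed 14.

14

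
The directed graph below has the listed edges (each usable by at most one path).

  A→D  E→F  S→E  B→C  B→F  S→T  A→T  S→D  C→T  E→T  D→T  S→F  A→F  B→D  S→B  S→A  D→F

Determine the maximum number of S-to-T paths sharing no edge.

5

Assign every edge capacity 1; by Menger, the answer equals the max flow.
Path S→T (+1); total 1.
Path S→A→T (+1); total 2.
Path S→D→T (+1); total 3.
Path S→E→T (+1); total 4.
Path S→B→C→T (+1); total 5.
No residual S→T path; max flow = 5.
Certifying cut of size 5: {S→A, S→B, S→D, S→E, S→T}.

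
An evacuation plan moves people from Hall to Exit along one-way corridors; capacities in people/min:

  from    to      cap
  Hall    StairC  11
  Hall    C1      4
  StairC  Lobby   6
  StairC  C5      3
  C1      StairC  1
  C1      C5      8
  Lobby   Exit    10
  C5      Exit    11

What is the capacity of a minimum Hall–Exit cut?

Augment Hall→StairC→Lobby→Exit: bottleneck 6, flow now 6.
Augment Hall→StairC→C5→Exit: bottleneck 3, flow now 9.
Augment Hall→C1→C5→Exit: bottleneck 4, flow now 13.
No augmenting path remains; maximum flow = 13.
By max-flow min-cut, the minimum cut capacity equals the max flow.
In the residual graph, reachable from Hall: {Hall, StairC}.
Min-cut edges: Hall→C1 (4), StairC→Lobby (6), StairC→C5 (3); capacity 4 + 6 + 3 = 13.

13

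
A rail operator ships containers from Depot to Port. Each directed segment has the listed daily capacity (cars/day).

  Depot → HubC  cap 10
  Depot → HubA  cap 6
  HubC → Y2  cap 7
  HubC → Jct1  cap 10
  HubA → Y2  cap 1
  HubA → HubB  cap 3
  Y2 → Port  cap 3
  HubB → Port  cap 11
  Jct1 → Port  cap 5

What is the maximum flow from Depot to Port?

11

Augment Depot→HubC→Y2→Port: bottleneck 3, flow now 3.
Augment Depot→HubC→Jct1→Port: bottleneck 5, flow now 8.
Augment Depot→HubA→HubB→Port: bottleneck 3, flow now 11.
No augmenting path remains; maximum flow = 11.
In the residual graph, reachable from Depot: {Depot, HubC, HubA, Y2, Jct1}.
Min-cut edges: HubA→HubB (3), Y2→Port (3), Jct1→Port (5); capacity 3 + 3 + 5 = 11.
This cut is saturated, so no flow can exceed 11.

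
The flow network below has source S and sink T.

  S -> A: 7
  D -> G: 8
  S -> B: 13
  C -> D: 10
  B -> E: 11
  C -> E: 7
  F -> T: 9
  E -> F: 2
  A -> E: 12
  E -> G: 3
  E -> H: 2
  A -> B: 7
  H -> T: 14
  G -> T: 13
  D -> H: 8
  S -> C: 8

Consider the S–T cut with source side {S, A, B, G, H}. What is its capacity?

Edges leaving {S, A, B, G, H}: S→C (8), A→E (12), B→E (11), G→T (13), H→T (14).
Cut capacity = 8 + 12 + 11 + 13 + 14 = 58.

58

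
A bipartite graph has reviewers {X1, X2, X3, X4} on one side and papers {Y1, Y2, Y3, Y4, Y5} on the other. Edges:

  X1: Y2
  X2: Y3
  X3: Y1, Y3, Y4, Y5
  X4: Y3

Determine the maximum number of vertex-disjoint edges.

Unit-capacity flow: source→left, listed edges, right→sink; max matching = max flow.
Augmenting path X1→Y2 (+1); matched 1.
Augmenting path X2→Y3 (+1); matched 2.
Augmenting path X3→Y1 (+1); matched 3.
No augmenting path remains; maximum matching = 3.
König certificate: {X1, X3, Y3} is a vertex cover of size 3 (every listed pair touches it), so no matching can be larger.

3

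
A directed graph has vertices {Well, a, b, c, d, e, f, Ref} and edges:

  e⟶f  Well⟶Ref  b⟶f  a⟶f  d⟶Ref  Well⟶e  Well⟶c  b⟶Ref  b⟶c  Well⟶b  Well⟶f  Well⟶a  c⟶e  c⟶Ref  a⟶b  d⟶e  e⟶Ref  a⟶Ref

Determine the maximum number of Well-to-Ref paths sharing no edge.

Assign every edge capacity 1; by Menger, the answer equals the max flow.
Path Well→Ref (+1); total 1.
Path Well→a→Ref (+1); total 2.
Path Well→b→Ref (+1); total 3.
Path Well→c→Ref (+1); total 4.
Path Well→e→Ref (+1); total 5.
No residual Well→Ref path; max flow = 5.
Certifying cut of size 5: {Well→Ref, Well→a, Well→b, Well→c, Well→e}.

5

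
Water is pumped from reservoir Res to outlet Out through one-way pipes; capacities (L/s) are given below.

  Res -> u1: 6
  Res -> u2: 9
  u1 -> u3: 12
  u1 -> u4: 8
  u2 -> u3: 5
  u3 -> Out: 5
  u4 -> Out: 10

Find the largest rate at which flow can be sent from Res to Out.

Augment Res→u1→u3→Out: bottleneck 5, flow now 5.
Augment Res→u1→u4→Out: bottleneck 1, flow now 6.
Augment Res→u2→u3→u1→u4→Out: bottleneck 5, flow now 11. (uses reverse residual edge)
No augmenting path remains; maximum flow = 11.
In the residual graph, reachable from Res: {Res, u2}.
Min-cut edges: Res→u1 (6), u2→u3 (5); capacity 6 + 5 = 11.
This cut is saturated, so no flow can exceed 11.

11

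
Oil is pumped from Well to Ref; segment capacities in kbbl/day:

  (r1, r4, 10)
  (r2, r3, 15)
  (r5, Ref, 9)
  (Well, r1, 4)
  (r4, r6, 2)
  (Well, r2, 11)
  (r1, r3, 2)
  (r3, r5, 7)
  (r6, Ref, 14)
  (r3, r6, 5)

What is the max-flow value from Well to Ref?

Augment Well→r1→r3→r5→Ref: bottleneck 2, flow now 2.
Augment Well→r1→r4→r6→Ref: bottleneck 2, flow now 4.
Augment Well→r2→r3→r5→Ref: bottleneck 5, flow now 9.
Augment Well→r2→r3→r6→Ref: bottleneck 5, flow now 14.
No augmenting path remains; maximum flow = 14.
In the residual graph, reachable from Well: {Well, r1, r2, r3, r4}.
Min-cut edges: r3→r5 (7), r3→r6 (5), r4→r6 (2); capacity 7 + 5 + 2 = 14.
This cut is saturated, so no flow can exceed 14.

14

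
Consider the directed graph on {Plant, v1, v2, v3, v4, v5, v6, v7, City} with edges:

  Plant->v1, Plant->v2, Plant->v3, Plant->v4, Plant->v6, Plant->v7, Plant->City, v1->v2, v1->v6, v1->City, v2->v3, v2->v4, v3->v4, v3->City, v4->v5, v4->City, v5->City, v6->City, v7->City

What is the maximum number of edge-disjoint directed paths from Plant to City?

Assign every edge capacity 1; by Menger, the answer equals the max flow.
Path Plant→City (+1); total 1.
Path Plant→v1→City (+1); total 2.
Path Plant→v3→City (+1); total 3.
Path Plant→v4→City (+1); total 4.
Path Plant→v6→City (+1); total 5.
Path Plant→v7→City (+1); total 6.
Path Plant→v2→v4→v5→City (+1); total 7.
No residual Plant→City path; max flow = 7.
Certifying cut of size 7: {Plant→City, Plant→v1, Plant→v2, Plant→v3, Plant→v4, Plant→v6, Plant→v7}.

7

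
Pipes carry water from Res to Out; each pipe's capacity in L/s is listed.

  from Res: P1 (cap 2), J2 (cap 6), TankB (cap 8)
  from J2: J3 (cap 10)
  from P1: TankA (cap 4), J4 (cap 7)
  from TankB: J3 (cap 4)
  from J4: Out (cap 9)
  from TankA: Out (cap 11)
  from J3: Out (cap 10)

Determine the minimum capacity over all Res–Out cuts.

Augment Res→J2→J3→Out: bottleneck 6, flow now 6.
Augment Res→P1→J4→Out: bottleneck 2, flow now 8.
Augment Res→TankB→J3→Out: bottleneck 4, flow now 12.
No augmenting path remains; maximum flow = 12.
By max-flow min-cut, the minimum cut capacity equals the max flow.
In the residual graph, reachable from Res: {Res, TankB}.
Min-cut edges: Res→J2 (6), Res→P1 (2), TankB→J3 (4); capacity 6 + 2 + 4 = 12.

12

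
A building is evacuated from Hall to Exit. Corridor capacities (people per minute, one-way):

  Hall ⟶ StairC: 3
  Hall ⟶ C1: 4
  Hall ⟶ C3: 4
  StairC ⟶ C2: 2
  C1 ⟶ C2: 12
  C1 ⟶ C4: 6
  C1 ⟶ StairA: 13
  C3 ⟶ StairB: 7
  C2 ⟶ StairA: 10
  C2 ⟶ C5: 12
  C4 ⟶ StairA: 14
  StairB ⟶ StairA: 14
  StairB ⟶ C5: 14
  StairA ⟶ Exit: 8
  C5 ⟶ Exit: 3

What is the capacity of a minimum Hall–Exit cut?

Augment Hall→C1→StairA→Exit: bottleneck 4, flow now 4.
Augment Hall→StairC→C2→StairA→Exit: bottleneck 2, flow now 6.
Augment Hall→C3→StairB→StairA→Exit: bottleneck 2, flow now 8.
Augment Hall→C3→StairB→C5→Exit: bottleneck 2, flow now 10.
No augmenting path remains; maximum flow = 10.
By max-flow min-cut, the minimum cut capacity equals the max flow.
In the residual graph, reachable from Hall: {Hall, StairC}.
Min-cut edges: Hall→C1 (4), Hall→C3 (4), StairC→C2 (2); capacity 4 + 4 + 2 = 10.

10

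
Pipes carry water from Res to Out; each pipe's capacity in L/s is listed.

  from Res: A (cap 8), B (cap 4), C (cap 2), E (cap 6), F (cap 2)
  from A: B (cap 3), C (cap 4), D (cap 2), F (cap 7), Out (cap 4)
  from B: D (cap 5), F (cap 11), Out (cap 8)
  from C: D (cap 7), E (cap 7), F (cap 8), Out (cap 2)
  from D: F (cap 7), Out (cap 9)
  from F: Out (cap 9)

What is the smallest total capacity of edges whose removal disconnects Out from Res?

16

Augment Res→A→Out: bottleneck 4, flow now 4.
Augment Res→B→Out: bottleneck 4, flow now 8.
Augment Res→C→Out: bottleneck 2, flow now 10.
Augment Res→F→Out: bottleneck 2, flow now 12.
Augment Res→A→B→Out: bottleneck 3, flow now 15.
Augment Res→A→D→Out: bottleneck 1, flow now 16.
No augmenting path remains; maximum flow = 16.
By max-flow min-cut, the minimum cut capacity equals the max flow.
In the residual graph, reachable from Res: {Res, E}.
Min-cut edges: Res→A (8), Res→B (4), Res→C (2), Res→F (2); capacity 8 + 4 + 2 + 2 = 16.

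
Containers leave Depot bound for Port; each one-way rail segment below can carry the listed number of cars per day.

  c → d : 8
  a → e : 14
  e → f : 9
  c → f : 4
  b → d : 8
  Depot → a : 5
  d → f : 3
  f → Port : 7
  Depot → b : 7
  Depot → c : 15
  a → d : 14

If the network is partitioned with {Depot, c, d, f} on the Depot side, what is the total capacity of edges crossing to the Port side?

19

Edges leaving {Depot, c, d, f}: Depot→a (5), Depot→b (7), f→Port (7).
Cut capacity = 5 + 7 + 7 = 19.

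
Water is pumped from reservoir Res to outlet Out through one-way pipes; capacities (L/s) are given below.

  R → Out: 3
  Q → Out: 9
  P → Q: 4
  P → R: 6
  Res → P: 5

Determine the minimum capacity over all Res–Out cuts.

Augment Res→P→Q→Out: bottleneck 4, flow now 4.
Augment Res→P→R→Out: bottleneck 1, flow now 5.
No augmenting path remains; maximum flow = 5.
By max-flow min-cut, the minimum cut capacity equals the max flow.
In the residual graph, reachable from Res: {Res}.
Min-cut edges: Res→P (5); capacity 5 = 5.

5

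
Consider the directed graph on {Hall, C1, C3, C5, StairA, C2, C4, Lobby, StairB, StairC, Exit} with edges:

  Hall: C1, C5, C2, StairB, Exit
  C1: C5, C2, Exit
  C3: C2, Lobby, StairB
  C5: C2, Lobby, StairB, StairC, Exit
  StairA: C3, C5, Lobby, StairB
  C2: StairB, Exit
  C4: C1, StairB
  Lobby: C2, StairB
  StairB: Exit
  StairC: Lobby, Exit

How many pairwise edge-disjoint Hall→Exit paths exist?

5

Assign every edge capacity 1; by Menger, the answer equals the max flow.
Path Hall→Exit (+1); total 1.
Path Hall→C1→Exit (+1); total 2.
Path Hall→C5→Exit (+1); total 3.
Path Hall→C2→Exit (+1); total 4.
Path Hall→StairB→Exit (+1); total 5.
No residual Hall→Exit path; max flow = 5.
Certifying cut of size 5: {Hall→C1, Hall→C2, Hall→C5, Hall→Exit, Hall→StairB}.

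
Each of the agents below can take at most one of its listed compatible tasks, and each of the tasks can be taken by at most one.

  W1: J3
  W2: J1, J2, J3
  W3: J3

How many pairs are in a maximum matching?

Unit-capacity flow: source→left, listed edges, right→sink; max matching = max flow.
Augmenting path W1→J3 (+1); matched 1.
Augmenting path W2→J1 (+1); matched 2.
No augmenting path remains; maximum matching = 2.
König certificate: {W2, J3} is a vertex cover of size 2 (every listed pair touches it), so no matching can be larger.

2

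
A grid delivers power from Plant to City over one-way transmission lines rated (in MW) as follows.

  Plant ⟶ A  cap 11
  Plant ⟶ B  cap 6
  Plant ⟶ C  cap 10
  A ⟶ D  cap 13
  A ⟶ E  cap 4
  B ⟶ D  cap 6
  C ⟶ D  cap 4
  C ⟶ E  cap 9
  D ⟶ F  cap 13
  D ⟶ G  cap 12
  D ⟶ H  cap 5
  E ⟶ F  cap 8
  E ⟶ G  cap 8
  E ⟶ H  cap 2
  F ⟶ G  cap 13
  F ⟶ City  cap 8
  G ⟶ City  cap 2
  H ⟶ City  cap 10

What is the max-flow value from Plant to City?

17

Augment Plant→A→D→F→City: bottleneck 8, flow now 8.
Augment Plant→A→D→G→City: bottleneck 2, flow now 10.
Augment Plant→A→D→H→City: bottleneck 1, flow now 11.
Augment Plant→B→D→H→City: bottleneck 4, flow now 15.
Augment Plant→C→E→H→City: bottleneck 2, flow now 17.
No augmenting path remains; maximum flow = 17.
In the residual graph, reachable from Plant: {Plant, A, B, C, D, E, F, G}.
Min-cut edges: D→H (5), E→H (2), F→City (8), G→City (2); capacity 5 + 2 + 8 + 2 = 17.
This cut is saturated, so no flow can exceed 17.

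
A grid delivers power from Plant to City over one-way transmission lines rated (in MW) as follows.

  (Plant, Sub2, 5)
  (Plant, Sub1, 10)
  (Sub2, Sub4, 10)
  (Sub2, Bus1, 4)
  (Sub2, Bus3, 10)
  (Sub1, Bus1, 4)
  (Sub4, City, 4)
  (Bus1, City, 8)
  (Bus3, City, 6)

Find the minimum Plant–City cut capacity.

Augment Plant→Sub2→Sub4→City: bottleneck 4, flow now 4.
Augment Plant→Sub2→Bus1→City: bottleneck 1, flow now 5.
Augment Plant→Sub1→Bus1→City: bottleneck 4, flow now 9.
No augmenting path remains; maximum flow = 9.
By max-flow min-cut, the minimum cut capacity equals the max flow.
In the residual graph, reachable from Plant: {Plant, Sub1}.
Min-cut edges: Plant→Sub2 (5), Sub1→Bus1 (4); capacity 5 + 4 = 9.

9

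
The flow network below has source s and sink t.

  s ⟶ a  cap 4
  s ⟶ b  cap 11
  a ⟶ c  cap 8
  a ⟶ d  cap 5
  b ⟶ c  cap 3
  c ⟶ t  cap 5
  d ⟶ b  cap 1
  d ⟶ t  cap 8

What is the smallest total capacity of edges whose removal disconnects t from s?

Augment s→a→c→t: bottleneck 4, flow now 4.
Augment s→b→c→t: bottleneck 1, flow now 5.
Augment s→b→c→a→d→t: bottleneck 2, flow now 7. (uses reverse residual edge)
No augmenting path remains; maximum flow = 7.
By max-flow min-cut, the minimum cut capacity equals the max flow.
In the residual graph, reachable from s: {s, b}.
Min-cut edges: s→a (4), b→c (3); capacity 4 + 3 = 7.

7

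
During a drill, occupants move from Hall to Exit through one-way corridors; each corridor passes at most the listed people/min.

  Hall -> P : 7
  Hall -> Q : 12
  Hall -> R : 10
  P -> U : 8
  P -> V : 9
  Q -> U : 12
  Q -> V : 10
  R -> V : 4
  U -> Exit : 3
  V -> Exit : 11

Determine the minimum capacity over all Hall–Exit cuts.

14

Augment Hall→P→U→Exit: bottleneck 3, flow now 3.
Augment Hall→P→V→Exit: bottleneck 4, flow now 7.
Augment Hall→Q→V→Exit: bottleneck 7, flow now 14.
No augmenting path remains; maximum flow = 14.
By max-flow min-cut, the minimum cut capacity equals the max flow.
In the residual graph, reachable from Hall: {Hall, P, Q, R, U, V}.
Min-cut edges: U→Exit (3), V→Exit (11); capacity 3 + 11 = 14.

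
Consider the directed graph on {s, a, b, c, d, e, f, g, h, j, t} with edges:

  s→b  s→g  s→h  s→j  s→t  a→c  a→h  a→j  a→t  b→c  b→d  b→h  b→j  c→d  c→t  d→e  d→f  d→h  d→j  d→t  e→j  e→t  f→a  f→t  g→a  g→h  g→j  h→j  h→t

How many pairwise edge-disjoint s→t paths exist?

Assign every edge capacity 1; by Menger, the answer equals the max flow.
Path s→t (+1); total 1.
Path s→h→t (+1); total 2.
Path s→b→c→t (+1); total 3.
Path s→g→a→t (+1); total 4.
No residual s→t path; max flow = 4.
Certifying cut of size 4: {s→b, s→g, s→h, s→t}.

4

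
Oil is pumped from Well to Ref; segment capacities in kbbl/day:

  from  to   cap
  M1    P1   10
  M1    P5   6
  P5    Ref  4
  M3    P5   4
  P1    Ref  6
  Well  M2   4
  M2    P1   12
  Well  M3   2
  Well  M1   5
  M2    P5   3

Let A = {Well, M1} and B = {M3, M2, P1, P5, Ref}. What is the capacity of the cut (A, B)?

Edges leaving {Well, M1}: Well→M3 (2), Well→M2 (4), M1→P1 (10), M1→P5 (6).
Cut capacity = 2 + 4 + 10 + 6 = 22.

22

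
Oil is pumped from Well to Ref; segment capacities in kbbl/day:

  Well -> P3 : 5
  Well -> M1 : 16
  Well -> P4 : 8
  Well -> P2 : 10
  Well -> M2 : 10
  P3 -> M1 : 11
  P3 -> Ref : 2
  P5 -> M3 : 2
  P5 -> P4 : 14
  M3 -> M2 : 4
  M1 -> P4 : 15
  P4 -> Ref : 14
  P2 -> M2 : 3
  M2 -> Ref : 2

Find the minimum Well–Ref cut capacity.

18

Augment Well→P3→Ref: bottleneck 2, flow now 2.
Augment Well→P4→Ref: bottleneck 8, flow now 10.
Augment Well→M2→Ref: bottleneck 2, flow now 12.
Augment Well→M1→P4→Ref: bottleneck 6, flow now 18.
No augmenting path remains; maximum flow = 18.
By max-flow min-cut, the minimum cut capacity equals the max flow.
In the residual graph, reachable from Well: {Well, P3, M1, P4, P2, M2}.
Min-cut edges: P3→Ref (2), P4→Ref (14), M2→Ref (2); capacity 2 + 14 + 2 = 18.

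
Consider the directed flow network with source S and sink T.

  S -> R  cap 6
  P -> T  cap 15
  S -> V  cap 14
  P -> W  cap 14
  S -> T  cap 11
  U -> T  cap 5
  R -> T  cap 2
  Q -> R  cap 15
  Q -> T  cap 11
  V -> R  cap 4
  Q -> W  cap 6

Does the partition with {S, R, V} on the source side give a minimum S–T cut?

Yes — it is a minimum cut (capacity 13).

Given cut capacity: 11 + 2 = 13.
Augment S→T: bottleneck 11, flow now 11.
Augment S→R→T: bottleneck 2, flow now 13.
No augmenting path remains; maximum flow = 13.
Cut capacity 13 equals the max flow, so it is a minimum cut.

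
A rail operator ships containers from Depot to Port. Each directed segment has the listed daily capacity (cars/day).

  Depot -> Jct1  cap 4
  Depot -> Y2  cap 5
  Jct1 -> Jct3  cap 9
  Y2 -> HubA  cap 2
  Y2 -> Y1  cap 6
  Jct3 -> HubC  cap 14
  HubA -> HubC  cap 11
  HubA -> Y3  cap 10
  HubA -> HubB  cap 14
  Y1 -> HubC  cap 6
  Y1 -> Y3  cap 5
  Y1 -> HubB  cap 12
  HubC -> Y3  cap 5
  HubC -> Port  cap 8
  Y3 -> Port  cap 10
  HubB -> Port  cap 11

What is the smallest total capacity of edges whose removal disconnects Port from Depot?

9

Augment Depot→Jct1→Jct3→HubC→Port: bottleneck 4, flow now 4.
Augment Depot→Y2→HubA→HubC→Port: bottleneck 2, flow now 6.
Augment Depot→Y2→Y1→HubC→Port: bottleneck 2, flow now 8.
Augment Depot→Y2→Y1→Y3→Port: bottleneck 1, flow now 9.
No augmenting path remains; maximum flow = 9.
By max-flow min-cut, the minimum cut capacity equals the max flow.
In the residual graph, reachable from Depot: {Depot}.
Min-cut edges: Depot→Jct1 (4), Depot→Y2 (5); capacity 4 + 5 = 9.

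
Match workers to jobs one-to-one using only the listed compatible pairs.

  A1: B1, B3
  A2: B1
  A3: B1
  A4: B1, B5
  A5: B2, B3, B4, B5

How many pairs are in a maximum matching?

4

Unit-capacity flow: source→left, listed edges, right→sink; max matching = max flow.
Augmenting path A1→B1 (+1); matched 1.
Augmenting path A4→B5 (+1); matched 2.
Augmenting path A5→B2 (+1); matched 3.
Augmenting path A2→B1→A1→B3 (+1); matched 4.
No augmenting path remains; maximum matching = 4.
König certificate: {A1, A4, A5, B1} is a vertex cover of size 4 (every listed pair touches it), so no matching can be larger.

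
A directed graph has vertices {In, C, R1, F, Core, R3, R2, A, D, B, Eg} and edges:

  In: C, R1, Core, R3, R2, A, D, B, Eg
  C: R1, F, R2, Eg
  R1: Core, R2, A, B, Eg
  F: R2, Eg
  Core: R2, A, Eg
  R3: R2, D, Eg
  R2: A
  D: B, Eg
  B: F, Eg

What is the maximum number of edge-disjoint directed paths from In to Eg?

Assign every edge capacity 1; by Menger, the answer equals the max flow.
Path In→Eg (+1); total 1.
Path In→C→Eg (+1); total 2.
Path In→R1→Eg (+1); total 3.
Path In→Core→Eg (+1); total 4.
Path In→R3→Eg (+1); total 5.
Path In→D→Eg (+1); total 6.
Path In→B→Eg (+1); total 7.
No residual In→Eg path; max flow = 7.
Certifying cut of size 7: {In→B, In→C, In→Core, In→D, In→Eg, In→R1, In→R3}.

7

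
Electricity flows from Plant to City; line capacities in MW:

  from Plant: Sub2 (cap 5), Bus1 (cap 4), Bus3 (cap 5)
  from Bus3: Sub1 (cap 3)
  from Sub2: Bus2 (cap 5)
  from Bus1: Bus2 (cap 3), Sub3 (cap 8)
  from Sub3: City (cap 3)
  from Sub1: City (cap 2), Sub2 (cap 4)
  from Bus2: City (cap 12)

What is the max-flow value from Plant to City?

Augment Plant→Bus3→Sub1→City: bottleneck 2, flow now 2.
Augment Plant→Sub2→Bus2→City: bottleneck 5, flow now 7.
Augment Plant→Bus1→Sub3→City: bottleneck 3, flow now 10.
Augment Plant→Bus1→Bus2→City: bottleneck 1, flow now 11.
No augmenting path remains; maximum flow = 11.
In the residual graph, reachable from Plant: {Plant, Bus3, Sub2, Sub1}.
Min-cut edges: Plant→Bus1 (4), Sub2→Bus2 (5), Sub1→City (2); capacity 4 + 5 + 2 = 11.
This cut is saturated, so no flow can exceed 11.

11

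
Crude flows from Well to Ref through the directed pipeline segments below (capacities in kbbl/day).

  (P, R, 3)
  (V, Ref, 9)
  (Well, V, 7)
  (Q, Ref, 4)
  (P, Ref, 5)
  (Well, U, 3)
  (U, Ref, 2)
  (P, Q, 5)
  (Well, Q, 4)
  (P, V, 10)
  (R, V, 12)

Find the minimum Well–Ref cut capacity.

Augment Well→Q→Ref: bottleneck 4, flow now 4.
Augment Well→U→Ref: bottleneck 2, flow now 6.
Augment Well→V→Ref: bottleneck 7, flow now 13.
No augmenting path remains; maximum flow = 13.
By max-flow min-cut, the minimum cut capacity equals the max flow.
In the residual graph, reachable from Well: {Well, U}.
Min-cut edges: Well→Q (4), Well→V (7), U→Ref (2); capacity 4 + 7 + 2 = 13.

13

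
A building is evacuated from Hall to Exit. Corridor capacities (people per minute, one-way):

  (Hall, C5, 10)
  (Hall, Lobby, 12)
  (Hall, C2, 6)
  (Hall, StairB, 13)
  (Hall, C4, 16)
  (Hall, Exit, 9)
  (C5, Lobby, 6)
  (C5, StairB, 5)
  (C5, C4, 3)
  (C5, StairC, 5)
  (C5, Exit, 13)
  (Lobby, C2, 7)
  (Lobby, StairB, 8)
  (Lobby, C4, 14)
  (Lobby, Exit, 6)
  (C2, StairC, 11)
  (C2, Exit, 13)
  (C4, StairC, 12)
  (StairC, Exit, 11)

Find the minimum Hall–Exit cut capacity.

Augment Hall→Exit: bottleneck 9, flow now 9.
Augment Hall→C5→Exit: bottleneck 10, flow now 19.
Augment Hall→Lobby→Exit: bottleneck 6, flow now 25.
Augment Hall→C2→Exit: bottleneck 6, flow now 31.
Augment Hall→Lobby→C2→Exit: bottleneck 6, flow now 37.
Augment Hall→C4→StairC→Exit: bottleneck 11, flow now 48.
No augmenting path remains; maximum flow = 48.
By max-flow min-cut, the minimum cut capacity equals the max flow.
In the residual graph, reachable from Hall: {Hall, StairB, C4, StairC}.
Min-cut edges: Hall→C5 (10), Hall→Lobby (12), Hall→C2 (6), Hall→Exit (9), StairC→Exit (11); capacity 10 + 12 + 6 + 9 + 11 = 48.

48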